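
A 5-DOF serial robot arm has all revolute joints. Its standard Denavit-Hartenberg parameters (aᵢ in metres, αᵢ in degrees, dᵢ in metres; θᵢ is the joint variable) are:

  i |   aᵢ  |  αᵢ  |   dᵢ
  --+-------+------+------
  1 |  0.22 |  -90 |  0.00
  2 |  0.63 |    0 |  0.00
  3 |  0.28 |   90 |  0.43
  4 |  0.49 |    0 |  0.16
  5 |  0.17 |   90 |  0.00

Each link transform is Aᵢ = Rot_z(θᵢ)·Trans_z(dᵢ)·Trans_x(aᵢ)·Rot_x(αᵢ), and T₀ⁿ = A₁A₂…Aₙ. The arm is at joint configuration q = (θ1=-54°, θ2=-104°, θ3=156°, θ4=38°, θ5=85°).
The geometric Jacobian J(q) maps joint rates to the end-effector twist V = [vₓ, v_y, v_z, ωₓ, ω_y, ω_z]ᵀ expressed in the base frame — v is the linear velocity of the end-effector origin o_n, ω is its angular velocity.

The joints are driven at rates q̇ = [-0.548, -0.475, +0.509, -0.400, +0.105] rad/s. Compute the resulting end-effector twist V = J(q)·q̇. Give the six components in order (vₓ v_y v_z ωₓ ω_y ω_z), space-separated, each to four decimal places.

o_n = [1.0287, 0.0715, 0.2578]
J₁: ẑ×o_n = [-0.0715, 1.0287, 0.0000], ω = ẑ
J2: z=[0.8090, 0.5878, 0.0000] o=[0.1293, -0.1780, 0.0000] → [0.1516, -0.2086, -0.3268, 0.8090, 0.5878, 0.0000]
J3: z=[0.8090, 0.5878, 0.0000] o=[0.0397, -0.0547, 0.6113] → [-0.2078, 0.2859, -0.4792, 0.8090, 0.5878, 0.0000]
J4: z=[0.4632, -0.6375, 0.6157] o=[0.4889, 0.0586, 0.3906] → [0.0767, 0.3938, 0.3501, 0.4632, -0.6375, 0.6157]
J5: z=[0.4632, -0.6375, 0.6157] o=[0.9468, -0.0584, 0.1849] → [-0.1265, 0.0166, 0.1123, 0.4632, -0.6375, 0.6157]
V = J·q̇ = [-0.1825, -0.4749, -0.2169, -0.1091, 0.2081, -0.7296]

-0.1825 -0.4749 -0.2169 -0.1091 0.2081 -0.7296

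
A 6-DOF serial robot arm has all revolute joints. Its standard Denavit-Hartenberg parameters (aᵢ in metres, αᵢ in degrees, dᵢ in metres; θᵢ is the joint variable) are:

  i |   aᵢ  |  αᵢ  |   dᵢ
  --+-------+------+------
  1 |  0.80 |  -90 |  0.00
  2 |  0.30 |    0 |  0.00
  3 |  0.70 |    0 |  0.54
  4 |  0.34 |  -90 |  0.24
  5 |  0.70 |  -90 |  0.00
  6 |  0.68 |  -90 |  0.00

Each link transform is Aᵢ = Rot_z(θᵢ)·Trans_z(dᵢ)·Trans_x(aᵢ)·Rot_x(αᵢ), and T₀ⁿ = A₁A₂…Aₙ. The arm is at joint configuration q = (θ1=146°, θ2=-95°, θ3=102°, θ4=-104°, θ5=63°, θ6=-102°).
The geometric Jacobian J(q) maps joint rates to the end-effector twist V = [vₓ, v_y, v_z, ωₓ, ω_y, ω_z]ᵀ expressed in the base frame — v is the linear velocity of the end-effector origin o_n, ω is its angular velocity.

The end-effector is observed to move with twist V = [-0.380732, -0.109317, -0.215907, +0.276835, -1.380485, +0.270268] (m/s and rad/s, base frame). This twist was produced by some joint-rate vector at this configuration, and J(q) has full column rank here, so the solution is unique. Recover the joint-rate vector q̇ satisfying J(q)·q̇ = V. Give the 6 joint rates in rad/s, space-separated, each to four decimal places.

-0.1400 -0.4740 0.5580 0.6360 -0.9440 -0.5940

o_n = [-1.8627, 0.9160, 0.8838]
J₁: ẑ×o_n = [-0.9160, -1.8627, 0.0000], ω = ẑ
J2: z=[-0.5592, -0.8290, 0.0000] o=[-0.6632, 0.4474, 0.0000] → [-0.7327, 0.4942, -1.2565, -0.5592, -0.8290, 0.0000]
J3: z=[-0.5592, -0.8290, 0.0000] o=[-0.6416, 0.4327, 0.2989] → [-0.4849, 0.3271, -1.2826, -0.5592, -0.8290, 0.0000]
J4: z=[-0.5592, -0.8290, 0.0000] o=[-1.5195, 0.3736, 0.2135] → [-0.5557, 0.3748, -0.5878, -0.5592, -0.8290, 0.0000]
J5: z=[-0.8229, 0.5550, 0.1219] o=[-1.6194, 0.1514, 0.5510] → [0.0915, 0.2442, -0.4940, -0.8229, 0.5550, 0.1219]
J6: z=[0.1638, 0.4371, -0.8844] o=[-1.2385, 0.6468, 0.8664] → [0.2456, 0.5492, 0.3169, 0.1638, 0.4371, -0.8844]
q̇ = J⁺·V = [-0.1400, -0.4740, 0.5580, 0.6360, -0.9440, -0.5940]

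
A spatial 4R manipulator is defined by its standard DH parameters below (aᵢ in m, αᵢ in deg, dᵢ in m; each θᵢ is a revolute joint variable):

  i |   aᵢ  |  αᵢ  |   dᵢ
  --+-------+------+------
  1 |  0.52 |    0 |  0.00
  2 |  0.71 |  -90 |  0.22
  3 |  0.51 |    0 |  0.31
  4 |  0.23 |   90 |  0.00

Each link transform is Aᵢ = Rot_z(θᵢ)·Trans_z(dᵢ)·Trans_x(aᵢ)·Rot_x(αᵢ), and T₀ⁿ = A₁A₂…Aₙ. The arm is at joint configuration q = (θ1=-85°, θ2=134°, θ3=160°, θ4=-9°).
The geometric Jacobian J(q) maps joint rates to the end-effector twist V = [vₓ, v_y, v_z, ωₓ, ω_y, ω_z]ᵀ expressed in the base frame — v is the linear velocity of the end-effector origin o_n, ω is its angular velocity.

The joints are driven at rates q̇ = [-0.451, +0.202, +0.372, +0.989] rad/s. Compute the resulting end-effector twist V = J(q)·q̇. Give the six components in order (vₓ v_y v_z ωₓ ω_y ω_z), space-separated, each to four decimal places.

o_n = [-0.1692, -0.2923, -0.0659]
J₁: ẑ×o_n = [0.2923, -0.1692, 0.0000], ω = ẑ
J2: z=[0.0000, 0.0000, 1.0000] o=[0.0453, -0.5180, 0.0000] → [-0.2257, -0.2145, 0.0000, 0.0000, 0.0000, 1.0000]
J3: z=[-0.7547, 0.6561, 0.0000] o=[0.5111, 0.0178, 0.2200] → [-0.1876, -0.2158, 0.6804, -0.7547, 0.6561, 0.0000]
J4: z=[-0.7547, 0.6561, 0.0000] o=[-0.0372, -0.1405, 0.0456] → [-0.0732, -0.0842, 0.2012, -0.7547, 0.6561, 0.0000]
V = J·q̇ = [-0.3196, -0.1305, 0.4521, -1.0272, 0.8929, -0.2490]

-0.3196 -0.1305 0.4521 -1.0272 0.8929 -0.2490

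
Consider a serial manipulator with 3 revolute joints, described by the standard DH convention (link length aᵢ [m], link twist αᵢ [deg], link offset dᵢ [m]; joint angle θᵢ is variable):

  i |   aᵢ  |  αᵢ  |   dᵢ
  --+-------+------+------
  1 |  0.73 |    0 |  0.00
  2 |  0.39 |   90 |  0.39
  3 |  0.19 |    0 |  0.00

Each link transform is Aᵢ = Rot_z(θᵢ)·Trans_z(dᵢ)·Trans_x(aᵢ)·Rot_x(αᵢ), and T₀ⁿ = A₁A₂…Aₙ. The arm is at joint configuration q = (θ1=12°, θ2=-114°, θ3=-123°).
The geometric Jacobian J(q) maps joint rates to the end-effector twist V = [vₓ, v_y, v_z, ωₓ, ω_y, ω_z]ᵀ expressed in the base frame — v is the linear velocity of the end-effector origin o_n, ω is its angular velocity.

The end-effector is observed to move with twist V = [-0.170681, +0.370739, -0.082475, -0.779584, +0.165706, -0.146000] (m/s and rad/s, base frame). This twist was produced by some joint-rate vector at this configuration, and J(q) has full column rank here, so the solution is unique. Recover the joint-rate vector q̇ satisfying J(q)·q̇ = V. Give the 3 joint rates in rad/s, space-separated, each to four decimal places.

o_n = [0.6545, -0.1285, 0.2307]
J₁: ẑ×o_n = [0.1285, 0.6545, -0.0000], ω = ẑ
J2: z=[0.0000, 0.0000, 1.0000] o=[0.7140, 0.1518, 0.0000] → [0.2803, -0.0596, 0.0000, 0.0000, 0.0000, 1.0000]
J3: z=[-0.9781, 0.2079, 0.0000] o=[0.6330, -0.2297, 0.3900] → [-0.0331, -0.1559, -0.1035, -0.9781, 0.2079, 0.0000]
q̇ = J⁺·V = [0.6810, -0.8270, 0.7970]

0.6810 -0.8270 0.7970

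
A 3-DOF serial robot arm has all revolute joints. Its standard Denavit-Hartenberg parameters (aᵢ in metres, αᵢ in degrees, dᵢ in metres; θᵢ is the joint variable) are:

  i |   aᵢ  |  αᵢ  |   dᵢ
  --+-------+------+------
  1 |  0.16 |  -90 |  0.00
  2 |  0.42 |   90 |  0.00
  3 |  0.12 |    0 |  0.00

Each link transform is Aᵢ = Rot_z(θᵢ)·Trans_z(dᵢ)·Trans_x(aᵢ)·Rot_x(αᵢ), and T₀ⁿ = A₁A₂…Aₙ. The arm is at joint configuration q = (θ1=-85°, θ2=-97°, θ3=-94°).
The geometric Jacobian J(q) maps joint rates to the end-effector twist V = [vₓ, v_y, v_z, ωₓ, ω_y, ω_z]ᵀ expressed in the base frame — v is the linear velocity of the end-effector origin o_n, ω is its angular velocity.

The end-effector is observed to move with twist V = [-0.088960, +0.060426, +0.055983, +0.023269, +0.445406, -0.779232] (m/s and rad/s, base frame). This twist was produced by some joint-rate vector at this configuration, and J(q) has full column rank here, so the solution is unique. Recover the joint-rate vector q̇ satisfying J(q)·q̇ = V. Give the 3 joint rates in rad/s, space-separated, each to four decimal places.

-0.7250 0.0620 0.4450

o_n = [-0.1097, -0.1199, 0.4086]
J₁: ẑ×o_n = [0.1199, -0.1097, 0.0000], ω = ẑ
J2: z=[0.9962, 0.0872, 0.0000] o=[0.0139, -0.1594, 0.0000] → [0.0356, -0.4070, 0.0502, 0.9962, 0.0872, 0.0000]
J3: z=[-0.0865, 0.9888, -0.1219] o=[0.0095, -0.1084, 0.4169] → [-0.0096, 0.0138, 0.1188, -0.0865, 0.9888, -0.1219]
q̇ = J⁺·V = [-0.7250, 0.0620, 0.4450]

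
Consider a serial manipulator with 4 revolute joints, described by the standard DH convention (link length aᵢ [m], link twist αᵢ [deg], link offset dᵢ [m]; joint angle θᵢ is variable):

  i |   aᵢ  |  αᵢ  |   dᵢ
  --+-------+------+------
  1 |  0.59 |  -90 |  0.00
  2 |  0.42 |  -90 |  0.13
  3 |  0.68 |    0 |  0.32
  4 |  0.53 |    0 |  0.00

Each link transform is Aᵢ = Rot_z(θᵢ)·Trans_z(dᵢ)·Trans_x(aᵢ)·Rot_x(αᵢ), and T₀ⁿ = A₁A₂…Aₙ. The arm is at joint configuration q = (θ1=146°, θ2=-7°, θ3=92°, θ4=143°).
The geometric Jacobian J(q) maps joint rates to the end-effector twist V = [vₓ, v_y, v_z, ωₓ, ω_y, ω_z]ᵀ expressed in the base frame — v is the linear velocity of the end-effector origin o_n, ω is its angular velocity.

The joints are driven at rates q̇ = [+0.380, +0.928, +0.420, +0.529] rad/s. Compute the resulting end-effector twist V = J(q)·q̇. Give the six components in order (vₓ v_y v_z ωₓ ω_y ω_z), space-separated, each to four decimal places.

-0.2248 -0.5386 -0.1058 -0.6148 -0.7047 -0.5619

o_n = [-0.5328, 0.4986, -0.3064]
J₁: ẑ×o_n = [-0.4986, -0.5328, 0.0000], ω = ẑ
J2: z=[-0.5592, -0.8290, 0.0000] o=[-0.4891, 0.3299, 0.0000] → [0.2540, -0.1713, -0.1306, -0.5592, -0.8290, 0.0000]
J3: z=[-0.1010, 0.0681, -0.9925] o=[-0.9074, 0.4553, 0.0512] → [0.0187, -0.4079, -0.0299, -0.1010, 0.0681, -0.9925]
J4: z=[-0.1010, 0.0681, -0.9925] o=[-0.5402, 1.0273, -0.2693] → [-0.5272, -0.0111, 0.0529, -0.1010, 0.0681, -0.9925]
V = J·q̇ = [-0.2248, -0.5386, -0.1058, -0.6148, -0.7047, -0.5619]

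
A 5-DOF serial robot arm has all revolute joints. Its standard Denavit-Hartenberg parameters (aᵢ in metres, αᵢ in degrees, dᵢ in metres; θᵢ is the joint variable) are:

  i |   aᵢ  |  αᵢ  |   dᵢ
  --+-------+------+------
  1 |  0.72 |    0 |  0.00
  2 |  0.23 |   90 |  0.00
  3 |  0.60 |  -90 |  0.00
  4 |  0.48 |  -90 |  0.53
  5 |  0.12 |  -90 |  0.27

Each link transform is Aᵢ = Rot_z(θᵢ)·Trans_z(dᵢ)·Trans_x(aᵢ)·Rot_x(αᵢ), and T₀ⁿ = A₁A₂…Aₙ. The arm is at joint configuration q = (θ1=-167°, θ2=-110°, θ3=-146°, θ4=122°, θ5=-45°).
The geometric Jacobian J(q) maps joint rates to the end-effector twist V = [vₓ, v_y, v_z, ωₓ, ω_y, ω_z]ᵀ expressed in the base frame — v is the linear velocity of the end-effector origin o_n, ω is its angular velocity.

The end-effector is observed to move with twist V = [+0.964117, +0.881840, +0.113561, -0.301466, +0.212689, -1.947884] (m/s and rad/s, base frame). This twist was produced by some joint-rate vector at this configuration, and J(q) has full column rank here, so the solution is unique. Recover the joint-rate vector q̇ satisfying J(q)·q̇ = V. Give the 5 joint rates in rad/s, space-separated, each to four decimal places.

-0.6580 -0.2640 -0.0570 0.9480 -0.5060

o_n = [-0.9723, 0.3895, -0.5498]
J₁: ẑ×o_n = [-0.3895, -0.9723, 0.0000], ω = ẑ
J2: z=[0.0000, 0.0000, 1.0000] o=[-0.7015, -0.1620, 0.0000] → [-0.5515, -0.2708, 0.0000, 0.0000, 0.0000, 1.0000]
J3: z=[0.9925, -0.1219, 0.0000] o=[-0.6735, 0.0663, 0.0000] → [0.0670, 0.5457, 0.2844, 0.9925, -0.1219, 0.0000]
J4: z=[0.0681, 0.5550, -0.8290] o=[-0.7341, -0.4274, -0.3355] → [0.5583, 0.2121, 0.1879, 0.0681, 0.5550, -0.8290]
J5: z=[0.6117, 0.6332, 0.4742] o=[-1.0763, 0.1257, -0.6327] → [-0.0727, -0.0013, 0.0955, 0.6117, 0.6332, 0.4742]
q̇ = J⁺·V = [-0.6580, -0.2640, -0.0570, 0.9480, -0.5060]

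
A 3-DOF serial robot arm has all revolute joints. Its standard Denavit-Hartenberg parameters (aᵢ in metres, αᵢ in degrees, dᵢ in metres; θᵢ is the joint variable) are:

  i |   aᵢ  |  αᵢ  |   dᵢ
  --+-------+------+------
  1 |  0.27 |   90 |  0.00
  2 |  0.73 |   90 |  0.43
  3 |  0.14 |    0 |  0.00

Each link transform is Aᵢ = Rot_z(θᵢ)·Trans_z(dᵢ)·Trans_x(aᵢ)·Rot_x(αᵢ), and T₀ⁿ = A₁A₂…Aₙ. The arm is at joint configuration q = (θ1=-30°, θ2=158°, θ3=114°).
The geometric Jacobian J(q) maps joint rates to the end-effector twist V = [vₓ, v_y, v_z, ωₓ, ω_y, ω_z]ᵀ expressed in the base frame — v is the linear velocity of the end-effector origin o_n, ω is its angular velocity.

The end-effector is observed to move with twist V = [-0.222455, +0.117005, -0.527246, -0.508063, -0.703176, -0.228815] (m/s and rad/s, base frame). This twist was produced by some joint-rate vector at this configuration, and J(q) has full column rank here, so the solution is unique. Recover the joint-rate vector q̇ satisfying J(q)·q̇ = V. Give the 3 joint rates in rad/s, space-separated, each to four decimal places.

-0.0100 0.8630 -0.2360

o_n = [-0.5856, -0.3061, 0.2521]
J₁: ẑ×o_n = [0.3061, -0.5856, 0.0000], ω = ẑ
J2: z=[-0.5000, -0.8660, 0.0000] o=[0.2338, -0.1350, 0.0000] → [-0.2184, 0.1261, -0.6240, -0.5000, -0.8660, 0.0000]
J3: z=[0.3244, -0.1873, 0.9272] o=[-0.5673, -0.1690, 0.2735] → [0.1312, -0.0100, -0.0479, 0.3244, -0.1873, 0.9272]
q̇ = J⁺·V = [-0.0100, 0.8630, -0.2360]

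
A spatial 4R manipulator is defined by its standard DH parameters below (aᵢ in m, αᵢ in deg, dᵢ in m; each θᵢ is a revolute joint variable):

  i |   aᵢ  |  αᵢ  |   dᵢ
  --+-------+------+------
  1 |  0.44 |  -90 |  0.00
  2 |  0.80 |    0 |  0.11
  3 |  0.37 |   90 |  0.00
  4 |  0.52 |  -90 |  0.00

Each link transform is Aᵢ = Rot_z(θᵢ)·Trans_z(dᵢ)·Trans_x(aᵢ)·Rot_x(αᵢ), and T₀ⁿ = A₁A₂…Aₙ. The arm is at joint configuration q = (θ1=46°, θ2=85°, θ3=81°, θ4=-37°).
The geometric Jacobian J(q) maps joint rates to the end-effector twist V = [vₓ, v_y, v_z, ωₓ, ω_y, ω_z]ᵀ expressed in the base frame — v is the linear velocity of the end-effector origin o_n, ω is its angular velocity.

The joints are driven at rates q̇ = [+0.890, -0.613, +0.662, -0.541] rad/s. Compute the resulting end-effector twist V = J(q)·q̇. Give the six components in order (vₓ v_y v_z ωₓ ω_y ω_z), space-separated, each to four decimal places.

0.8956 0.2808 0.1210 -0.1262 -0.0601 1.4149

o_n = [-0.0292, -0.3224, -0.9869]
J₁: ẑ×o_n = [0.3224, -0.0292, 0.0000], ω = ẑ
J2: z=[-0.7193, 0.6947, 0.0000] o=[0.3056, 0.3165, 0.0000] → [-0.6856, -0.7099, 0.6922, -0.7193, 0.6947, 0.0000]
J3: z=[-0.7193, 0.6947, 0.0000] o=[0.2750, 0.4431, -0.7970] → [-0.1320, -0.1367, 0.7620, -0.7193, 0.6947, 0.0000]
J4: z=[0.1681, 0.1740, -0.9703] o=[0.0256, 0.1848, -0.8865] → [-0.5097, 0.0701, -0.0757, 0.1681, 0.1740, -0.9703]
V = J·q̇ = [0.8956, 0.2808, 0.1210, -0.1262, -0.0601, 1.4149]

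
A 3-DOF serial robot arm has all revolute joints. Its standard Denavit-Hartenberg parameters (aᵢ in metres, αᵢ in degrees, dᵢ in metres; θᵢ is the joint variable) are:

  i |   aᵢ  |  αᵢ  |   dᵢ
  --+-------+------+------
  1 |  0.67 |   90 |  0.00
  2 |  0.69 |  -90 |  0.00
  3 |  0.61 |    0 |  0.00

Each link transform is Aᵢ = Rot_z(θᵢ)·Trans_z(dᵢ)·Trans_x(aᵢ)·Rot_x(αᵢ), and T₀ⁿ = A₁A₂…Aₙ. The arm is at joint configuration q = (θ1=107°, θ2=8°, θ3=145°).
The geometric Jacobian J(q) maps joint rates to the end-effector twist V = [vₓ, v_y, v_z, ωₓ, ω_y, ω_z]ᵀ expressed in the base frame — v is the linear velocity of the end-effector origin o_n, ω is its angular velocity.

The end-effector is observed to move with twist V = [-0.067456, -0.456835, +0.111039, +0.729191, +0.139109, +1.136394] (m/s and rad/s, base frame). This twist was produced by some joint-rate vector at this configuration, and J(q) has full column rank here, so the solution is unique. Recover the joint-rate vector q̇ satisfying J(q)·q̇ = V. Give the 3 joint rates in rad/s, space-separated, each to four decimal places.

0.5660 0.7380 0.5760

o_n = [-0.5856, 0.7187, 0.0265]
J₁: ẑ×o_n = [-0.7187, -0.5856, 0.0000], ω = ẑ
J2: z=[0.9563, 0.2924, 0.0000] o=[-0.1959, 0.6407, 0.0000] → [0.0077, -0.0253, 0.1885, 0.9563, 0.2924, 0.0000]
J3: z=[0.0407, -0.1331, 0.9903] o=[-0.3957, 1.2942, 0.0960] → [0.5791, -0.1852, -0.0487, 0.0407, -0.1331, 0.9903]
q̇ = J⁺·V = [0.5660, 0.7380, 0.5760]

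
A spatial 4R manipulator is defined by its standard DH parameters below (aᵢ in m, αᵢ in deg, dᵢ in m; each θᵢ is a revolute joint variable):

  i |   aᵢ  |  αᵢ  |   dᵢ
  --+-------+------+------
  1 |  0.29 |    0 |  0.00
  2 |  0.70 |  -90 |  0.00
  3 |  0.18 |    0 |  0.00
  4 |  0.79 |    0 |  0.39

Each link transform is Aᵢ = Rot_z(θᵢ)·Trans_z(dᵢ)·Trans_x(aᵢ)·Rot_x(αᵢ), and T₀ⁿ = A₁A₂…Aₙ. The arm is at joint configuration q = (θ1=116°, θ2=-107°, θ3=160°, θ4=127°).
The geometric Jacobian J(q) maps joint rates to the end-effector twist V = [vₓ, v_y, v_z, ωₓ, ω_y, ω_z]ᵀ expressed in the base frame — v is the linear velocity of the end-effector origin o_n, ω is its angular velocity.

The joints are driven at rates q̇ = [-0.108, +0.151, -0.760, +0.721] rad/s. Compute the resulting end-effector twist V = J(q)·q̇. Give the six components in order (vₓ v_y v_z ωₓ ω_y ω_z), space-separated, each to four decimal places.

o_n = [0.5643, 0.7650, 0.6939]
J₁: ẑ×o_n = [-0.7650, 0.5643, 0.0000], ω = ẑ
J2: z=[0.0000, 0.0000, 1.0000] o=[-0.1271, 0.2607, 0.0000] → [-0.5044, 0.6914, 0.0000, 0.0000, 0.0000, 1.0000]
J3: z=[-0.1564, 0.9877, 0.0000] o=[0.5643, 0.3702, 0.0000] → [0.6854, 0.1086, -0.0618, -0.1564, 0.9877, 0.0000]
J4: z=[-0.1564, 0.9877, 0.0000] o=[0.3972, 0.3437, -0.0616] → [0.7462, 0.1182, -0.2310, -0.1564, 0.9877, 0.0000]
V = J·q̇ = [0.0236, 0.0462, -0.1195, 0.0061, -0.0385, 0.0430]

0.0236 0.0462 -0.1195 0.0061 -0.0385 0.0430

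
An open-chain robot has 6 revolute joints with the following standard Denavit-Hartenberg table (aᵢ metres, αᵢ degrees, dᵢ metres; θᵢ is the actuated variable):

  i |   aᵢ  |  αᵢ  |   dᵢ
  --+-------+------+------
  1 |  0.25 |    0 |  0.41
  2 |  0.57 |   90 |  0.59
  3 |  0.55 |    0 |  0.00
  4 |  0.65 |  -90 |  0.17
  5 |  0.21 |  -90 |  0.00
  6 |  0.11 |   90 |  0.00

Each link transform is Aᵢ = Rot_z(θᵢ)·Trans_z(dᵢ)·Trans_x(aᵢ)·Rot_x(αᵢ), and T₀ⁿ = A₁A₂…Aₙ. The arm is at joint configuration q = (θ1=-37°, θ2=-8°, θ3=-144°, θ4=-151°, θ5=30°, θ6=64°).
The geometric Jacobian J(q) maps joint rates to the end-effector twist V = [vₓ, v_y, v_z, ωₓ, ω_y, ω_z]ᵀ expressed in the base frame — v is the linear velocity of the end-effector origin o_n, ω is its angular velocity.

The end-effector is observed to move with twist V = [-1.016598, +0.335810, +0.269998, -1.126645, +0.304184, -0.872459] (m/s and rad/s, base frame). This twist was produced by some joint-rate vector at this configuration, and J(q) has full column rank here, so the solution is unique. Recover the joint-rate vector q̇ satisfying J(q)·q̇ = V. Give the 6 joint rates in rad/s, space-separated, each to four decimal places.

-0.5710 -0.2850 0.3490 0.9990 0.9100 0.8850

o_n = [0.5836, -0.5922, 1.4267]
J₁: ẑ×o_n = [0.5922, 0.5836, -0.0000], ω = ẑ
J2: z=[0.0000, 0.0000, 1.0000] o=[0.1997, -0.1505, 0.4100] → [0.4418, 0.3839, -0.0000, 0.0000, 0.0000, 1.0000]
J3: z=[-0.7071, -0.7071, 0.0000] o=[0.6027, -0.5535, 1.0000] → [-0.3017, 0.3017, 0.0139, -0.7071, -0.7071, 0.0000]
J4: z=[-0.7071, -0.7071, 0.0000] o=[0.2881, -0.2389, 0.6767] → [-0.5303, 0.5303, 0.4588, -0.7071, -0.7071, 0.0000]
J5: z=[-0.6409, 0.6409, 0.4226] o=[0.3621, -0.5533, 1.2658] → [0.1195, 0.1967, -0.1170, -0.6409, 0.6409, 0.4226]
J6: z=[0.4630, 0.7618, -0.4532] o=[0.4907, -0.5334, 1.4306] → [-0.0296, -0.0403, -0.0980, 0.4630, 0.7618, -0.4532]
q̇ = J⁺·V = [-0.5710, -0.2850, 0.3490, 0.9990, 0.9100, 0.8850]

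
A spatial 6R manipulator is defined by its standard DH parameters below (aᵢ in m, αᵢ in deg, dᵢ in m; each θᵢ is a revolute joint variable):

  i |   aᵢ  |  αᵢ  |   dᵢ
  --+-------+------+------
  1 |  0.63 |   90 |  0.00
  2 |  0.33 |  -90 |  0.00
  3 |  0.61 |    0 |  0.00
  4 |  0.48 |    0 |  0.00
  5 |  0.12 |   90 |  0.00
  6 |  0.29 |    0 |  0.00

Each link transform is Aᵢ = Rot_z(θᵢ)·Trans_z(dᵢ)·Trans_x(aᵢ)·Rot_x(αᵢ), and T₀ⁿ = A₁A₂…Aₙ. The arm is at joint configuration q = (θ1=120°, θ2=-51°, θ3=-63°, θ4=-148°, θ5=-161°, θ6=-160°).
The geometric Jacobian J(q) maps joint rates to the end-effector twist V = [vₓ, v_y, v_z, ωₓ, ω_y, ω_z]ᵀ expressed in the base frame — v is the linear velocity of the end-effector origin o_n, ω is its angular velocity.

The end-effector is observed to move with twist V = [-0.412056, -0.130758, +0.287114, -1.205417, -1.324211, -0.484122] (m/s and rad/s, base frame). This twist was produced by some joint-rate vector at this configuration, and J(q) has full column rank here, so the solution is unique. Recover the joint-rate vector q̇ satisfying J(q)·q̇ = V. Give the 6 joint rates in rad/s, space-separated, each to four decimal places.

o_n = [-0.0619, 0.6364, -0.0984]
J₁: ẑ×o_n = [-0.6364, -0.0619, 0.0000], ω = ẑ
J2: z=[0.8660, 0.5000, 0.0000] o=[-0.3150, 0.5456, 0.0000] → [-0.0492, 0.0852, -0.0479, 0.8660, 0.5000, 0.0000]
J3: z=[-0.3886, 0.6730, 0.6293] o=[-0.4188, 0.7254, -0.2565] → [0.1624, 0.2860, -0.2056, -0.3886, 0.6730, 0.6293]
J4: z=[-0.3886, 0.6730, 0.6293] o=[-0.0353, 1.1481, -0.4717] → [0.5733, 0.1283, 0.2168, -0.3886, 0.6730, 0.6293]
J5: z=[-0.3886, 0.6730, 0.6293] o=[-0.1199, 0.8003, -0.1519] → [0.1392, 0.0573, 0.0246, -0.3886, 0.6730, 0.6293]
J6: z=[0.9125, 0.3758, 0.1616] o=[-0.1352, 0.8767, -0.2431] → [0.0932, -0.1202, -0.2469, 0.9125, 0.3758, 0.1616]
q̇ = J⁺·V = [0.2010, -0.8120, -0.4020, -0.2550, -0.1970, -0.9140]

0.2010 -0.8120 -0.4020 -0.2550 -0.1970 -0.9140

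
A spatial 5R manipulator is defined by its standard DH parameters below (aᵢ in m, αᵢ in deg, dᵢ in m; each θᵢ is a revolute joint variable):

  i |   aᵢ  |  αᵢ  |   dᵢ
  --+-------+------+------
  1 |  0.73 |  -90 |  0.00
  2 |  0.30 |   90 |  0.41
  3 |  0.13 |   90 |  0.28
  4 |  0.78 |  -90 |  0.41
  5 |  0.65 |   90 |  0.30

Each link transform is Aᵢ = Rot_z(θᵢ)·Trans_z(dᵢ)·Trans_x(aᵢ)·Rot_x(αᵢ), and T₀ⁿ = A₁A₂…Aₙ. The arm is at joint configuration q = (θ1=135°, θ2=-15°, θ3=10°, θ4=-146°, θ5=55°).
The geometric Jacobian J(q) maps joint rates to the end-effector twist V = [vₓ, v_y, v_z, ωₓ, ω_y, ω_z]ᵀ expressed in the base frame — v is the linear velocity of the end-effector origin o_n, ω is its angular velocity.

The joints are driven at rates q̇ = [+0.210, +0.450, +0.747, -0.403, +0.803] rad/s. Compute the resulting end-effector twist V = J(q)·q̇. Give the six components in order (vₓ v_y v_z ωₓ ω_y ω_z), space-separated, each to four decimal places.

0.4918 -0.3584 0.6106 -0.8933 -0.4146 0.3849

o_n = [-0.6706, 0.0819, -0.6880]
J₁: ẑ×o_n = [-0.0819, -0.6706, 0.0000], ω = ẑ
J2: z=[-0.7071, -0.7071, 0.0000] o=[-0.5162, 0.5162, 0.0000] → [0.4865, -0.4865, 0.1979, -0.7071, -0.7071, 0.0000]
J3: z=[0.1830, -0.1830, 0.9659] o=[-1.0110, 0.4312, 0.0776] → [0.4776, 0.4689, -0.0016, 0.1830, -0.1830, 0.9659]
J4: z=[0.5778, 0.8150, 0.0449] o=[-1.0632, 0.4514, 0.3812] → [-0.8548, 0.6354, -0.5334, 0.5778, 0.8150, 0.0449]
J5: z=[-0.5965, 0.4592, -0.6583] o=[-0.3917, 0.5098, -0.1865] → [-0.5120, -0.1156, 0.3834, -0.5965, 0.4592, -0.6583]
V = J·q̇ = [0.4918, -0.3584, 0.6106, -0.8933, -0.4146, 0.3849]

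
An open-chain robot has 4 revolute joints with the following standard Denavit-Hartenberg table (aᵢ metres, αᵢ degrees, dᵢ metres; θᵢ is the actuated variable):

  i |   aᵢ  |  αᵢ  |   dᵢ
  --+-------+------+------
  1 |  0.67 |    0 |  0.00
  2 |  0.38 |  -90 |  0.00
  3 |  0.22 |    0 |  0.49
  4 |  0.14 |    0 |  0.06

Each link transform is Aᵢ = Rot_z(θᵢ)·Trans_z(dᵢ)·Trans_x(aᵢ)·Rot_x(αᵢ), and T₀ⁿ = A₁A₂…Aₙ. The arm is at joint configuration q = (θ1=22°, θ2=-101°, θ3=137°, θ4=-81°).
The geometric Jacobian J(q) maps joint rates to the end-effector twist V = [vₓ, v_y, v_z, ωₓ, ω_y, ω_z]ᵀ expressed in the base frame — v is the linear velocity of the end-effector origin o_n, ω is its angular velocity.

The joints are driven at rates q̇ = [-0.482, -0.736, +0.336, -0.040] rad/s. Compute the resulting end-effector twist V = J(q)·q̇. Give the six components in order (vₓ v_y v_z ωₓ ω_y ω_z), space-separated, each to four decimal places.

-0.1229 -0.9429 0.0309 0.2906 0.0565 -1.2180

o_n = [1.2179, 0.0640, -0.2661]
J₁: ẑ×o_n = [-0.0640, 1.2179, 0.0000], ω = ẑ
J2: z=[0.0000, 0.0000, 1.0000] o=[0.6212, 0.2510, 0.0000] → [0.1870, 0.5966, -0.0000, 0.0000, 0.0000, 1.0000]
J3: z=[0.9816, 0.1908, 0.0000] o=[0.6937, -0.1220, 0.0000] → [-0.0508, 0.2612, 0.0826, 0.9816, 0.1908, 0.0000]
J4: z=[0.9816, 0.1908, 0.0000] o=[1.1440, 0.1294, -0.1500] → [-0.0221, 0.1139, -0.0783, 0.9816, 0.1908, 0.0000]
V = J·q̇ = [-0.1229, -0.9429, 0.0309, 0.2906, 0.0565, -1.2180]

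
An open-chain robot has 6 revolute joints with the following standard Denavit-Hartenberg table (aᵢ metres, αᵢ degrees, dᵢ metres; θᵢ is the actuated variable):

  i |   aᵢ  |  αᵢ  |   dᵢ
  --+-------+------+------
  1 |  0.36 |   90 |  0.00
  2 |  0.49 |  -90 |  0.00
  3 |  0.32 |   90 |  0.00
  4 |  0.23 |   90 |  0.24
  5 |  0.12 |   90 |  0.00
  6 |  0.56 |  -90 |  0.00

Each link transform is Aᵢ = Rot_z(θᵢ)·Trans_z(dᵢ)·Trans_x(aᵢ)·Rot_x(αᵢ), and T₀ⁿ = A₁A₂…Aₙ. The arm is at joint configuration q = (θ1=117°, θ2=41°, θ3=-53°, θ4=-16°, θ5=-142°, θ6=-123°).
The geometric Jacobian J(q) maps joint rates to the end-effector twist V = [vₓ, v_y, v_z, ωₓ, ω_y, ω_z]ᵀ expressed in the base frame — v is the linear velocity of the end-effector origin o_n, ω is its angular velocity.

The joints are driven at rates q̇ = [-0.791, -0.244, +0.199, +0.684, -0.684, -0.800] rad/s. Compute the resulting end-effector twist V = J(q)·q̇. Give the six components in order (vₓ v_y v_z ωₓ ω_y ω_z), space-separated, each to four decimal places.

o_n = [0.4686, 0.9755, 0.7187]
J₁: ẑ×o_n = [-0.9755, 0.4686, 0.0000], ω = ẑ
J2: z=[0.8910, 0.4540, 0.0000] o=[-0.1634, 0.3208, 0.0000] → [0.3263, -0.6403, 0.2965, 0.8910, 0.4540, 0.0000]
J3: z=[0.2978, -0.5846, 0.7547] o=[-0.3313, 0.6503, 0.3215] → [-0.4777, 0.4854, 0.5645, 0.2978, -0.5846, 0.7547]
J4: z=[0.8099, -0.2638, -0.5240] o=[-0.1696, 0.8958, 0.4478] → [-0.0297, -0.5537, 0.2330, 0.8099, -0.2638, -0.5240]
J5: z=[-0.4256, 0.3504, -0.8343] o=[0.1176, 1.0392, 0.3615] → [0.0721, -0.1408, -0.0959, -0.4256, 0.3504, -0.8343]
J6: z=[0.3896, -0.7612, -0.5185] o=[0.0196, 0.9737, 0.3840] → [-0.2538, -0.3632, 0.3425, 0.3896, -0.7612, -0.5185]
V = J·q̇ = [0.7304, -0.1097, -0.0090, 0.3752, -0.0383, -0.0138]

0.7304 -0.1097 -0.0090 0.3752 -0.0383 -0.0138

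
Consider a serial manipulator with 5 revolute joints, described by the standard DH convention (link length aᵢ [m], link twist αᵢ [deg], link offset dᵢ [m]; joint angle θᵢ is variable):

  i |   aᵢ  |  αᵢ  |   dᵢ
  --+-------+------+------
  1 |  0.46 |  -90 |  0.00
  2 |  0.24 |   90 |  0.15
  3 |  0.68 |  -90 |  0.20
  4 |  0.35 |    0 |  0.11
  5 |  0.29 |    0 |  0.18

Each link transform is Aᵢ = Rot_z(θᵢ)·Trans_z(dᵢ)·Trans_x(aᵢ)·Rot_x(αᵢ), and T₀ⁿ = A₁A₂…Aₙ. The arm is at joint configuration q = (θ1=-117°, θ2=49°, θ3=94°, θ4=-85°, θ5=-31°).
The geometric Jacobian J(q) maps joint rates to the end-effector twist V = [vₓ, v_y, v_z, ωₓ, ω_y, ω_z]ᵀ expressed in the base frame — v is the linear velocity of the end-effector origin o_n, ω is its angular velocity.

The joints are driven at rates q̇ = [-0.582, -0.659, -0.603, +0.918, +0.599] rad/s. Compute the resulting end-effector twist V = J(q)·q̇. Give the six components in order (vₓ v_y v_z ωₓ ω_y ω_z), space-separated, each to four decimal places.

o_n = [0.1748, -1.2246, 0.5989]
J₁: ẑ×o_n = [1.2246, 0.1748, -0.0000], ω = ẑ
J2: z=[0.8910, -0.4540, 0.0000] o=[-0.2088, -0.4099, 0.0000] → [-0.2719, -0.5336, -0.5518, 0.8910, -0.4540, 0.0000]
J3: z=[-0.3426, -0.6725, 0.6561] o=[-0.1467, -0.6183, -0.1811] → [-0.1267, 0.4782, 0.4239, -0.3426, -0.6725, 0.6561]
J4: z=[0.2350, 0.6148, 0.7529] o=[0.4033, -1.0330, -0.0141] → [0.5211, -0.3161, 0.0955, 0.2350, 0.6148, 0.7529]
J5: z=[0.2350, 0.6148, 0.7529] o=[0.3375, -1.2124, 0.2990] → [0.1935, -0.1929, 0.0971, 0.2350, 0.6148, 0.7529]
V = J·q̇ = [0.1372, -0.4441, 0.2538, -0.0241, 1.6373, 0.1645]

0.1372 -0.4441 0.2538 -0.0241 1.6373 0.1645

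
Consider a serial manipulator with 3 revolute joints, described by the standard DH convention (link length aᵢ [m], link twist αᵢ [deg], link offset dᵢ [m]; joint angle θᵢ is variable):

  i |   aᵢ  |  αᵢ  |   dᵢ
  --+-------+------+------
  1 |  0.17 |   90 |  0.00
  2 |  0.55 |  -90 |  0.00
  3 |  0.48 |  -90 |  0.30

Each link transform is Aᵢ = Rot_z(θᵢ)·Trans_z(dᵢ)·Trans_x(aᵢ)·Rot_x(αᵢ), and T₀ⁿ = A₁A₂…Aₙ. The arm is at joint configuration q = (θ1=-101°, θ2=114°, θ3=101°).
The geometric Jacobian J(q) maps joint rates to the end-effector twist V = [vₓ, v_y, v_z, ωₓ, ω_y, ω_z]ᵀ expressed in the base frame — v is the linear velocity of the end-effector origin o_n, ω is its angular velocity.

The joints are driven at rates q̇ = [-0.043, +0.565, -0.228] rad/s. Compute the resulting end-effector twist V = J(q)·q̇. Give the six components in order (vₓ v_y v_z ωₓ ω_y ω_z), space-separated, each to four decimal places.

o_n = [0.5180, 0.1953, 0.2968]
J₁: ẑ×o_n = [-0.1953, 0.5180, 0.0000], ω = ẑ
J2: z=[-0.9816, 0.1908, 0.0000] o=[-0.0324, -0.1669, 0.0000] → [0.0566, 0.2913, -0.4605, -0.9816, 0.1908, 0.0000]
J3: z=[0.1743, 0.8968, -0.4067] o=[0.0102, 0.0527, 0.5025] → [-0.1265, -0.1706, -0.4304, 0.1743, 0.8968, -0.4067]
V = J·q̇ = [0.0692, 0.1812, -0.1621, -0.5944, -0.0967, 0.0497]

0.0692 0.1812 -0.1621 -0.5944 -0.0967 0.0497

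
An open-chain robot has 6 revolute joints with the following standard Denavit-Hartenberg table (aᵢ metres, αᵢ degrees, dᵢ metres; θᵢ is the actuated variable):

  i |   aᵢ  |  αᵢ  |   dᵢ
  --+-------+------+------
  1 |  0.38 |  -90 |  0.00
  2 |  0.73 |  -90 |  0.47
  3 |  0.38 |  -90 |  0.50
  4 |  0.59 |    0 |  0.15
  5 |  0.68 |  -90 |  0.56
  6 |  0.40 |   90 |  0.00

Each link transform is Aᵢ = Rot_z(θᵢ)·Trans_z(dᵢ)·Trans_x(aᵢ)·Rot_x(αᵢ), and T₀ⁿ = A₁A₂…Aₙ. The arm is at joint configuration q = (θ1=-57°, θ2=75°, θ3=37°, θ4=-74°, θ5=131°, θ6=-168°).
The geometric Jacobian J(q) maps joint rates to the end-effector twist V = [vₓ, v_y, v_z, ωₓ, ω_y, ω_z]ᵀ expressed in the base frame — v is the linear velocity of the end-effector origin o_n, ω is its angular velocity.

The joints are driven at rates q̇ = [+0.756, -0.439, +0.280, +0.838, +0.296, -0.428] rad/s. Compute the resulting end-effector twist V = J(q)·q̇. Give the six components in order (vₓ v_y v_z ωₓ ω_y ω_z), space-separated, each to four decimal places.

o_n = [-0.6030, -0.1450, -0.9975]
J₁: ẑ×o_n = [0.1450, -0.6030, 0.0000], ω = ẑ
J2: z=[0.8387, 0.5446, 0.0000] o=[0.2070, -0.3187, 0.0000] → [-0.5433, 0.8366, 0.5868, 0.8387, 0.5446, 0.0000]
J3: z=[-0.5261, 0.8101, -0.2588] o=[0.7040, -0.2212, -0.7051] → [-0.2171, 0.1845, 1.0187, -0.5261, 0.8101, -0.2588]
J4: z=[-0.7546, -0.3043, 0.5813] o=[0.2920, -0.0066, -1.1277] → [0.0408, -0.4220, -0.1679, -0.7546, -0.3043, 0.5813]
J5: z=[-0.7546, -0.3043, 0.5813] o=[-0.1833, 0.3257, -1.3127] → [0.1777, -0.0060, 0.2275, -0.7546, -0.3043, 0.5813]
J6: z=[0.6154, -0.0209, 0.7879] o=[-0.4511, -0.4923, -1.1253] → [-0.2763, -0.1983, 0.2106, 0.6154, -0.0209, 0.7879]
V = J·q̇ = [0.4924, -1.0420, -0.1359, -1.6346, -0.3484, 1.0055]

0.4924 -1.0420 -0.1359 -1.6346 -0.3484 1.0055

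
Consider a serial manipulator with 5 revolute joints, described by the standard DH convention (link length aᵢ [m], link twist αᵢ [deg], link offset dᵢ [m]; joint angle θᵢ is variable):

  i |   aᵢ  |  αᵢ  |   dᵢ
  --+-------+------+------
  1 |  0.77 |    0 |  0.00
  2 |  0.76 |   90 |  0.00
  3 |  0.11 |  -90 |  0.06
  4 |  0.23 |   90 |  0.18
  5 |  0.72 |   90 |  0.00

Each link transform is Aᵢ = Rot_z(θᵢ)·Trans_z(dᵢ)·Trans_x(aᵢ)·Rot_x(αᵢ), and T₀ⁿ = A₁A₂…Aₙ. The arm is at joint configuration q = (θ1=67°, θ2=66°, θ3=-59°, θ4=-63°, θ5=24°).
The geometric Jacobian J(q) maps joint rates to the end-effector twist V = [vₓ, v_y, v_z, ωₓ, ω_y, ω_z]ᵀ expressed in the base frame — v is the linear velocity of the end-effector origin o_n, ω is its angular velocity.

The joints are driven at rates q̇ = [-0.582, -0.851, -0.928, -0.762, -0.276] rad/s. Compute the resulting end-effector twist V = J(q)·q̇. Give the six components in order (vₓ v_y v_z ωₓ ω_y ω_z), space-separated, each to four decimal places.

o_n = [-0.0517, 2.3347, -0.1962]
J₁: ẑ×o_n = [-2.3347, -0.0517, 0.0000], ω = ẑ
J2: z=[0.0000, 0.0000, 1.0000] o=[0.3009, 0.7088, 0.0000] → [-1.6259, -0.3526, 0.0000, 0.0000, 0.0000, 1.0000]
J3: z=[0.7314, 0.6820, 0.0000] o=[-0.2175, 1.2646, 0.0000] → [-0.1338, 0.1435, 0.6695, 0.7314, 0.6820, 0.0000]
J4: z=[-0.5846, 0.6269, 0.5150] o=[-0.2122, 1.3470, -0.0943] → [-0.5726, 0.0231, -0.6780, -0.5846, 0.6269, 0.5150]
J5: z=[0.6450, -0.0260, 0.7637] o=[-0.2042, 1.6389, -0.0911] → [-0.5286, 0.1843, 0.4527, 0.6450, -0.0260, 0.7637]
V = J·q̇ = [3.4488, 0.1285, -0.2296, -0.4113, -1.1034, -2.0363]

3.4488 0.1285 -0.2296 -0.4113 -1.1034 -2.0363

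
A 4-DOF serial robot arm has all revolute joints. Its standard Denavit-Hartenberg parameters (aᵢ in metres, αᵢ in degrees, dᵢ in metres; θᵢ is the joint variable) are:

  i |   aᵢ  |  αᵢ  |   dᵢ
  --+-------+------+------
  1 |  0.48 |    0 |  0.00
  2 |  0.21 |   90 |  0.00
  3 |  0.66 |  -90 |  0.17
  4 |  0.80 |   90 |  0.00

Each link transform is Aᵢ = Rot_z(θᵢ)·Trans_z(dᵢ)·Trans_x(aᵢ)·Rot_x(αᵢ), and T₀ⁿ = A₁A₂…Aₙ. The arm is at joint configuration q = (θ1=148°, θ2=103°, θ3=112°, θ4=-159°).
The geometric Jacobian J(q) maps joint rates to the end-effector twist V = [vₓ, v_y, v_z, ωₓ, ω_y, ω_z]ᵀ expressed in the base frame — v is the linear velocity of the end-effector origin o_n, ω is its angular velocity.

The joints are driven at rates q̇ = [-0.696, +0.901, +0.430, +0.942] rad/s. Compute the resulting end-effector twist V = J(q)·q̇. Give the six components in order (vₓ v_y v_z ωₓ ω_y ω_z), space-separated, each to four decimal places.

-0.4500 0.4706 0.2644 -0.1222 0.9658 -0.1479

o_n = [-0.9178, 0.1737, -0.0805]
J₁: ẑ×o_n = [-0.1737, -0.9178, 0.0000], ω = ẑ
J2: z=[0.0000, 0.0000, 1.0000] o=[-0.4071, 0.2544, 0.0000] → [0.0806, -0.5108, 0.0000, 0.0000, 0.0000, 1.0000]
J3: z=[-0.9455, 0.3256, 0.0000] o=[-0.4754, 0.0558, 0.0000] → [-0.0262, -0.0762, 0.0325, -0.9455, 0.3256, 0.0000]
J4: z=[0.3019, 0.8767, -0.3746] o=[-0.5557, 0.3449, 0.6119] → [-0.6712, 0.3447, 0.2658, 0.3019, 0.8767, -0.3746]
V = J·q̇ = [-0.4500, 0.4706, 0.2644, -0.1222, 0.9658, -0.1479]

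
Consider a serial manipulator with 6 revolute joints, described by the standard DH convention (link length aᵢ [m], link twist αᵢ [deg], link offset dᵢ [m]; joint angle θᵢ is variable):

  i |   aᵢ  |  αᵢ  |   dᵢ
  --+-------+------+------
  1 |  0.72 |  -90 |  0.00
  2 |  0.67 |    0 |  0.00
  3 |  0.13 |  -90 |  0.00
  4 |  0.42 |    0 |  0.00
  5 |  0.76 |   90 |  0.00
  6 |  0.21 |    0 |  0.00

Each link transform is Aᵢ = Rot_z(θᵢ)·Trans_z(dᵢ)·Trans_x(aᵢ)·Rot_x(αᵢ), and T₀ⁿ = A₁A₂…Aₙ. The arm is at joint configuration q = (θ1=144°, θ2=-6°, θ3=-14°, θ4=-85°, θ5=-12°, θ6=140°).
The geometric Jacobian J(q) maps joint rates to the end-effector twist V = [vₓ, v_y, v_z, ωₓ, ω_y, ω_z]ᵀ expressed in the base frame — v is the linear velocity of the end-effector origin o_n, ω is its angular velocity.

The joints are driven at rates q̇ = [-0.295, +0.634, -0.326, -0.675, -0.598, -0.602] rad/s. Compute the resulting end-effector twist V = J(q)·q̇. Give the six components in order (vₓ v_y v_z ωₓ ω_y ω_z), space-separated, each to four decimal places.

0.7732 -0.0227 -0.9137 -0.3262 -0.2344 1.1056

o_n = [-1.8255, 0.0741, -0.0248]
J₁: ẑ×o_n = [-0.0741, -1.8255, 0.0000], ω = ẑ
J2: z=[-0.5878, -0.8090, 0.0000] o=[-0.5825, 0.4232, 0.0000] → [0.0201, -0.0146, -0.8004, -0.5878, -0.8090, 0.0000]
J3: z=[-0.5878, -0.8090, 0.0000] o=[-1.1216, 0.8149, 0.0700] → [0.0767, -0.0557, -0.1341, -0.5878, -0.8090, 0.0000]
J4: z=[-0.2767, 0.2010, -0.9397] o=[-1.2204, 0.8867, 0.1145] → [-0.7916, 0.5301, 0.3465, -0.2767, 0.2010, -0.9397]
J5: z=[-0.2767, 0.2010, -0.9397] o=[-1.4942, 0.5684, 0.1270] → [-0.4950, 0.2694, 0.2034, -0.2767, 0.2010, -0.9397]
J6: z=[0.8262, -0.4496, -0.3395] o=[-1.8671, -0.0930, 0.0953] → [0.1108, 0.0851, 0.1568, 0.8262, -0.4496, -0.3395]
V = J·q̇ = [0.7732, -0.0227, -0.9137, -0.3262, -0.2344, 1.1056]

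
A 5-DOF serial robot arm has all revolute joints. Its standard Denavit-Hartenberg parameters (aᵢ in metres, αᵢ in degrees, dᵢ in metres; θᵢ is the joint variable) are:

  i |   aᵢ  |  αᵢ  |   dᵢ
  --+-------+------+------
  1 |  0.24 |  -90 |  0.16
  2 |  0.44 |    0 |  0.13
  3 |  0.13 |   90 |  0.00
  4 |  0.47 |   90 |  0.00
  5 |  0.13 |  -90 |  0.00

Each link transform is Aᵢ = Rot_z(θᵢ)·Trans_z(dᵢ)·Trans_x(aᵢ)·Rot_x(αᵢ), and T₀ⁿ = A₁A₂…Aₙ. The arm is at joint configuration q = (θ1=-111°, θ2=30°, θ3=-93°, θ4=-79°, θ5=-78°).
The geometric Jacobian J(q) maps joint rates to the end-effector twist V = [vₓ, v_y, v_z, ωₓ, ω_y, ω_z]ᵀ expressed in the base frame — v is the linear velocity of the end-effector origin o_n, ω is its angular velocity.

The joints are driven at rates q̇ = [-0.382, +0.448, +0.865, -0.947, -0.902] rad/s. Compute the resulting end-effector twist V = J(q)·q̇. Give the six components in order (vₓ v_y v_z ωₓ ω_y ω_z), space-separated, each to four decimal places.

o_n = [-0.6339, -0.6526, 0.0826]
J₁: ẑ×o_n = [0.6526, -0.6339, 0.0000], ω = ẑ
J2: z=[0.9336, -0.3584, 0.0000] o=[-0.0860, -0.2241, 0.1600] → [0.0277, 0.0723, -0.5964, 0.9336, -0.3584, 0.0000]
J3: z=[0.9336, -0.3584, 0.0000] o=[-0.1012, -0.6264, -0.0600] → [-0.0511, -0.1331, -0.2154, 0.9336, -0.3584, 0.0000]
J4: z=[0.3193, 0.8318, 0.4540] o=[-0.1223, -0.6815, 0.0558] → [0.0092, -0.2408, 0.4347, 0.3193, 0.8318, 0.4540]
J5: z=[-0.0184, 0.4844, -0.8746] o=[-0.5677, -0.5542, 0.1357] → [-0.1118, 0.0569, 0.0339, -0.0184, 0.4844, -0.8746]
V = J·q̇ = [-0.1889, 0.3360, -0.8957, 0.9400, -1.6952, -0.0230]

-0.1889 0.3360 -0.8957 0.9400 -1.6952 -0.0230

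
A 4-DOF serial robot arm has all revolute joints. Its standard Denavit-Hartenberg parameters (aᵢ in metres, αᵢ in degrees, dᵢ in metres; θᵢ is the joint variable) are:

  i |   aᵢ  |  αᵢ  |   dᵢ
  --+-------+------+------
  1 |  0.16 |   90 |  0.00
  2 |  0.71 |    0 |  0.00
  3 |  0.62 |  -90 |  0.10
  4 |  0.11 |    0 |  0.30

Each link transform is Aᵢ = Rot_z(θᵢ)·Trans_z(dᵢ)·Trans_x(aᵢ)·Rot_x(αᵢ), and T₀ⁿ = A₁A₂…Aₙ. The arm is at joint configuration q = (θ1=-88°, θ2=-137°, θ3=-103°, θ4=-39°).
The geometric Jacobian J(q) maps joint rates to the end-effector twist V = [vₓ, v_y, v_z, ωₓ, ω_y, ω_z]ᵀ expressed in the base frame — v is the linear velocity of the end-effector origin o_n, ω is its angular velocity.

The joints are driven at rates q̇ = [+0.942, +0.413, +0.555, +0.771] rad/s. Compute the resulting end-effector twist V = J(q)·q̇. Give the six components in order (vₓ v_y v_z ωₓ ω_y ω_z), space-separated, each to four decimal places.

o_n = [-0.2030, 0.9653, -0.0232]
J₁: ẑ×o_n = [-0.9653, -0.2030, 0.0000], ω = ẑ
J2: z=[-0.9994, -0.0349, 0.0000] o=[0.0056, -0.1599, 0.0000] → [0.0008, -0.0232, -1.1318, -0.9994, -0.0349, 0.0000]
J3: z=[-0.9994, -0.0349, 0.0000] o=[-0.0125, 0.3590, -0.4842] → [-0.0161, 0.4607, -0.6126, -0.9994, -0.0349, 0.0000]
J4: z=[-0.0302, 0.8655, -0.5000] o=[-0.1233, 0.6654, 0.0527] → [0.0842, 0.0376, 0.0600, -0.0302, 0.8655, -0.5000]
V = J·q̇ = [-0.8530, 0.0838, -0.7612, -0.9907, 0.6335, 0.5565]

-0.8530 0.0838 -0.7612 -0.9907 0.6335 0.5565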